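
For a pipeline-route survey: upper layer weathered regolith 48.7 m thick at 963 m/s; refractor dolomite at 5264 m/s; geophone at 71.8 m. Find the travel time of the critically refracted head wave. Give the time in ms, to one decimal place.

t = x/V₂ + 2h·√(V₂²−V₁²)/(V₁V₂).
√(V₂²−V₁²) = √(5264²−963²) = 5175.2 m/s; delay term = 2·48.7·5175.2/(963·5264) = 0.09944 s.
t = 71.8/5264 + 0.09944 = 0.11308 s.

113.1 ms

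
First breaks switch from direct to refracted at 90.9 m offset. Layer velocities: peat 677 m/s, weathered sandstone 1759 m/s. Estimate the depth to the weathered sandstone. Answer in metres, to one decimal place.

30.3 m

h = (x_cross/2)·√((V₂−V₁)/(V₂+V₁)).
(V₂−V₁)/(V₂+V₁) = (1759−677)/(1759+677) = 0.4442; √ = 0.6665.
h = (90.9/2)·0.6665 = 30.29 m.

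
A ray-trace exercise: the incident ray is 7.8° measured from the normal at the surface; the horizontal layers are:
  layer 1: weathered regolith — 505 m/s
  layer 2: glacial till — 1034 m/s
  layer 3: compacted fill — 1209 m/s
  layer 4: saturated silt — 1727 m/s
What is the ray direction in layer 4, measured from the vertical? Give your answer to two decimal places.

27.65°

Snell's law across each interface conserves sin θ / V, so sin θ_4 = V_4·sin θ₁/V₁.
sin θ_4 = 1727 × sin 7.8° / 505 = 0.4641.
θ_4 = arcsin 0.4641 = 27.65°.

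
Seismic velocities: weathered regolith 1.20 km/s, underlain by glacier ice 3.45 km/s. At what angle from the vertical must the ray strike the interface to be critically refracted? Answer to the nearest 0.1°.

Critical incidence: sin θ_c = V₁/V₂ = 1.20/3.45 = 0.3478.
θ_c = arcsin 0.3478 = 20.35°.

20.4°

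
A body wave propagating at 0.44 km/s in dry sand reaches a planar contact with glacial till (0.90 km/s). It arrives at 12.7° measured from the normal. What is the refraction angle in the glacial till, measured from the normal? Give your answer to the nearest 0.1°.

sin θ₁/V₁ = sin θ₂/V₂ ⇒ sin θ₂ = 0.90·sin 12.7°/0.44 = 0.90·0.2198/0.44 = 0.4497.
θ₂ = sin⁻¹(0.4497) = 26.72° (from vertical).

26.7°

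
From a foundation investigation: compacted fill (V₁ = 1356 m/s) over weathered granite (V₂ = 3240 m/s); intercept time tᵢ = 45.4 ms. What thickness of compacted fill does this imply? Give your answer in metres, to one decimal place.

33.9 m

h = tᵢ·V₁·V₂ / (2·√(V₂²−V₁²)).
√(V₂²−V₁²) = √(3240² − 1356²) = 2942.6 m/s.
h = 0.0454 s × 1356 × 3240 / (2 × 2942.6) = 33.89 m.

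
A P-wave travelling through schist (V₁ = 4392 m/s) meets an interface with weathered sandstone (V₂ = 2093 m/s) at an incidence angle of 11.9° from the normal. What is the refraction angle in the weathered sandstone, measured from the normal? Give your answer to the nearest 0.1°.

Snell's law: sin θ₂ = (V₂/V₁)·sin θ₁ = (2093/4392)·sin 11.9° = 0.0983.
θ₂ = sin⁻¹(0.0983) = 5.64° (from vertical).

5.6°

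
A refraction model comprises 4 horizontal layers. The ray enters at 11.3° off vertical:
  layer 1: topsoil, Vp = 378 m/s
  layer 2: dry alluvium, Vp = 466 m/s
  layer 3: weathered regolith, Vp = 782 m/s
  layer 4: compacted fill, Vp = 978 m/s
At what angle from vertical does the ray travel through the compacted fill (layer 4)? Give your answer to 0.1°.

Snell's law across each interface conserves sin θ / V, so sin θ_4 = V_4·sin θ₁/V₁.
sin θ_4 = 978 × sin 11.3° / 378 = 0.5070.
θ_4 = 30.46° from the vertical.

30.5°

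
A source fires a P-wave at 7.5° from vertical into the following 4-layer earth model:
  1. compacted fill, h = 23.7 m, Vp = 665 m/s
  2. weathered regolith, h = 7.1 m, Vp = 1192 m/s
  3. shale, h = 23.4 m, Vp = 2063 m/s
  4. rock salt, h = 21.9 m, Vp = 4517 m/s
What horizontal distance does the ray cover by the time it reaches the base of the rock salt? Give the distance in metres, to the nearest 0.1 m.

Apply Snell's law at each interface; in layer i the horizontal offset is hᵢ·tan θᵢ.
Layer 1: θ = 7.50°; offset = 23.7·tan 7.50° = 3.120 m.
Layer 2: sin θ = 1192·sin 7.5°/665 = 0.2340, θ = 13.53°; offset = 7.1·tan 13.53° = 1.709 m.
Layer 3: sin θ = 2063·sin 7.5°/665 = 0.4049, θ = 23.89°; offset = 23.4·tan 23.89° = 10.363 m.
Layer 4: sin θ = 4517·sin 7.5°/665 = 0.8866, θ = 62.45°; offset = 21.9·tan 62.45° = 41.978 m.
Σ offsets = 57.169 m.

57.2 m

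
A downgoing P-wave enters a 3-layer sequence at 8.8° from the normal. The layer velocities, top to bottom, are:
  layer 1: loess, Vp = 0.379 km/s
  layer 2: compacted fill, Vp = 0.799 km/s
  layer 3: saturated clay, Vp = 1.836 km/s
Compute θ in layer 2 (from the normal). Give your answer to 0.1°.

Ray parameter p = sin 8.8° / 0.379 = 4.0366e-01 s/km.
sin θ_2 = p·V_2 = 4.0366e-01 × 0.799 = 0.3225.
θ_2 = 18.82° from the vertical.

18.8°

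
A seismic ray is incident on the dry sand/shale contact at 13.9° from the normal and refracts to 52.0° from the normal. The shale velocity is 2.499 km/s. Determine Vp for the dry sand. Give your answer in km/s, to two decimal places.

Snell's law: sin 13.9°/V₁ = sin 52.0°/V₂.
V₁ = V₂·sin 13.9°/sin 52.0° = 2.499 × 0.3049 = 0.76 km/s.

0.76 km/s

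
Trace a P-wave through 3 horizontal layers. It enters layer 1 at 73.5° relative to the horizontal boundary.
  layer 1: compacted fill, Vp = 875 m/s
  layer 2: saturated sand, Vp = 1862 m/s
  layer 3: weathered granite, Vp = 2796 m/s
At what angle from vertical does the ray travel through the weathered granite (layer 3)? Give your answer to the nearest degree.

65°

From the normal: θ₁ = 90° − 73.5° = 16.5°.
Snell's law across each interface conserves sin θ / V, so sin θ_3 = V_3·sin θ₁/V₁.
sin θ_3 = 2796 × sin 16.5° / 875 = 0.9076.
θ_3 = 65.17° from the vertical.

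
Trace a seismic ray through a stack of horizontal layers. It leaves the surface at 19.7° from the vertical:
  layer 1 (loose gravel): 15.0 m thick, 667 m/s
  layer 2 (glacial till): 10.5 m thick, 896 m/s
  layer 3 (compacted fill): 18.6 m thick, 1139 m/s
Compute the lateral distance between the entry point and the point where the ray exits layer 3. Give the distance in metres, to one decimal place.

Ray parameter p = sin 19.7° / 667 m/s = 5.0539e-04 s/m.
Layer 1: θ = 19.70°; offset = 15.0·tan 19.70° = 5.371 m.
Layer 2: sin θ = p·896 = 0.4528 → θ = 26.93°; offset = 10.5·tan 26.93° = 5.333 m.
Layer 3: sin θ = p·1139 = 0.5756 → θ = 35.14°; offset = 18.6·tan 35.14° = 13.094 m.
Total horizontal offset = 23.797 m.

23.8 m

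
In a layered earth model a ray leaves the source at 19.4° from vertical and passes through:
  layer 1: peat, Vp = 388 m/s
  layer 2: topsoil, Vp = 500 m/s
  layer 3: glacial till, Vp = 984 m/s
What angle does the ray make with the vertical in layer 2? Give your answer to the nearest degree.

Snell's law across each interface conserves sin θ / V, so sin θ_2 = V_2·sin θ₁/V₁.
sin θ_2 = 500 × sin 19.4° / 388 = 0.4280.
θ_2 = 25.34° from the vertical.

25°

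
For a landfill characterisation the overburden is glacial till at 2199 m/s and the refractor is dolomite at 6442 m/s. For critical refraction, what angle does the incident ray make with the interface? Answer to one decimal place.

70.0°

At critical incidence the refracted ray runs along the interface (θ₂ = 90°), so sin θ_c = V₁/V₂.
θ_c = arcsin(2199/6442) = arcsin 0.3414 = 19.96°.
Measured from the interface: 90° − 19.96° = 70.04°.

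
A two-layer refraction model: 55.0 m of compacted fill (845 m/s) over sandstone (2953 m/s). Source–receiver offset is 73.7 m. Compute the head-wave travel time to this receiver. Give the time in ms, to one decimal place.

t = x/V₂ + 2h·√(V₂²−V₁²)/(V₁V₂).
√(V₂²−V₁²) = √(2953²−845²) = 2829.5 m/s; delay term = 2·55.0·2829.5/(845·2953) = 0.12473 s.
t = 73.7/2953 + 0.12473 = 0.14969 s.

149.7 ms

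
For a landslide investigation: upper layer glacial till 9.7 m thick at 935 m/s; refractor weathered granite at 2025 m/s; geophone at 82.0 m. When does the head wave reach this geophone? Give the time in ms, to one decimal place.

58.9 ms

t = x/V₂ + 2h·√(V₂²−V₁²)/(V₁V₂).
√(V₂²−V₁²) = √(2025²−935²) = 1796.2 m/s; delay term = 2·9.7·1796.2/(935·2025) = 0.01840 s.
t = 82.0/2025 + 0.01840 = 0.05890 s.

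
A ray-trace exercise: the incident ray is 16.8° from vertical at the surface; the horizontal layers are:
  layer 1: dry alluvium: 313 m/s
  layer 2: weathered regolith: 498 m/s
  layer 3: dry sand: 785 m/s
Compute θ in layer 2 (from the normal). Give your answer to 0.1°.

27.4°

Ray parameter p = sin 16.8° / 313 = 9.2342e-04 s/m.
sin θ_2 = p·V_2 = 9.2342e-04 × 498 = 0.4599.
θ_2 = arcsin 0.4599 = 27.38°.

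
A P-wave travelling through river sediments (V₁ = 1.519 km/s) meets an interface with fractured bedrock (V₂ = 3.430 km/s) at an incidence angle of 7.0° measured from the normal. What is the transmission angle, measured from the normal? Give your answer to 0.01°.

15.97°

Snell's law: sin θ₂ = (V₂/V₁)·sin θ₁ = (3.430/1.519)·sin 7.0° = 0.2752.
θ₂ = sin⁻¹(0.2752) = 15.97° (from vertical).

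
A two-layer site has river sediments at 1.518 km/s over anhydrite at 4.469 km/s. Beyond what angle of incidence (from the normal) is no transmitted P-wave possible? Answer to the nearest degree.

At critical incidence the refracted ray runs along the interface (θ₂ = 90°), so sin θ_c = V₁/V₂.
θ_c = arcsin(1.518/4.469) = arcsin 0.3397 = 19.86°.

20°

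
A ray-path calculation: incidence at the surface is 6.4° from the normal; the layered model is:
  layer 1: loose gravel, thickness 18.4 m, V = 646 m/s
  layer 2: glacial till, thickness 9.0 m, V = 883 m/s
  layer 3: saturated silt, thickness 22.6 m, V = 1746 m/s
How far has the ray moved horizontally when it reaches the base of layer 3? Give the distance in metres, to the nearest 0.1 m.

Apply Snell's law at each interface; in layer i the horizontal offset is hᵢ·tan θᵢ.
Layer 1: θ = 6.40°; offset = 18.4·tan 6.40° = 2.064 m.
Layer 2: sin θ = 883·sin 6.4°/646 = 0.1524, θ = 8.76°; offset = 9.0·tan 8.76° = 1.387 m.
Layer 3: sin θ = 1746·sin 6.4°/646 = 0.3013, θ = 17.53°; offset = 22.6·tan 17.53° = 7.141 m.
Summing the layer offsets gives 10.592 m.

10.6 m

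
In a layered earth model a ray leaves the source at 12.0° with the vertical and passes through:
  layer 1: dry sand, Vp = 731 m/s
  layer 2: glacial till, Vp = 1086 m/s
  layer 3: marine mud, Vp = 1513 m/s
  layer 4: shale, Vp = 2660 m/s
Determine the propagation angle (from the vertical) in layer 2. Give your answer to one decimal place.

Ray parameter p = sin 12.0° / 731 = 2.8442e-04 s/m.
sin θ_2 = p·V_2 = 2.8442e-04 × 1086 = 0.3089.
θ_2 = 17.99° from the vertical.

18.0°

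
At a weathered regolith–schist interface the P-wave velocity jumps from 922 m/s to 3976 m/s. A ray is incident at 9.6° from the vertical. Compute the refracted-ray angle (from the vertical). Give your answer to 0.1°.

46.0°

sin θ₁/V₁ = sin θ₂/V₂ ⇒ sin θ₂ = 3976·sin 9.6°/922 = 3976·0.1668/922 = 0.7192.
θ₂ = arcsin 0.7192 = 45.99° from the normal.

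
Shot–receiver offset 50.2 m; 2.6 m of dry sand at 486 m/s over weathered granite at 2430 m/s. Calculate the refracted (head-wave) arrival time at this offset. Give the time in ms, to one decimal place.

31.1 ms

t = x/V₂ + 2h·√(V₂²−V₁²)/(V₁V₂).
√(V₂²−V₁²) = √(2430²−486²) = 2380.9 m/s; delay term = 2·2.6·2380.9/(486·2430) = 0.01048 s.
t = 50.2/2430 + 0.01048 = 0.03114 s.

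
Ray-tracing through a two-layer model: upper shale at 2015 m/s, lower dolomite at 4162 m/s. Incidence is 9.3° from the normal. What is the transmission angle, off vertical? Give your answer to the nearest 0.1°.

Snell's law: sin θ₂ = (V₂/V₁)·sin θ₁ = (4162/2015)·sin 9.3° = 0.3338.
θ₂ = sin⁻¹(0.3338) = 19.50° (from vertical).

19.5°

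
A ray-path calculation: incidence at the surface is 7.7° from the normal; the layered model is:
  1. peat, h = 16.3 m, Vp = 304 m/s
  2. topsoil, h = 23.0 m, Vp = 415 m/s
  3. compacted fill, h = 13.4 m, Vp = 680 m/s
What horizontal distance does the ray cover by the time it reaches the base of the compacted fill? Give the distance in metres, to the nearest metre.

11 m

Ray parameter p = sin 7.7° / 304 m/s = 4.4074e-04 s/m.
Layer 1: θ = 7.70°; offset = 16.3·tan 7.70° = 2.204 m.
Layer 2: sin θ = p·415 = 0.1829 → θ = 10.54°; offset = 23.0·tan 10.54° = 4.279 m.
Layer 3: sin θ = p·680 = 0.2997 → θ = 17.44°; offset = 13.4·tan 17.44° = 4.210 m.
Summing the layer offsets gives 10.693 m.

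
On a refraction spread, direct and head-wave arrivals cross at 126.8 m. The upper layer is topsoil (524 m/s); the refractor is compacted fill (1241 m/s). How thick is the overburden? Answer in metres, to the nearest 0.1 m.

40.4 m

x_cross = 2h·√((V₂+V₁)/(V₂−V₁)) → h = x_cross / (2·√((V₂+V₁)/(V₂−V₁))).
√((V₂+V₁)/(V₂−V₁)) = √((1241+524)/(1241−524)) = 1.5690.
h = 126.8 / (2·1.5690) = 40.41 m.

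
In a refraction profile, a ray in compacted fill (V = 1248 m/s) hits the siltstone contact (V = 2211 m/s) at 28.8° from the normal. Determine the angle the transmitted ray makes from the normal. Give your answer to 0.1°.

sin θ₁/V₁ = sin θ₂/V₂ ⇒ sin θ₂ = 2211·sin 28.8°/1248 = 2211·0.4818/1248 = 0.8535.
θ₂ = arcsin 0.8535 = 58.59° from the normal.

58.6°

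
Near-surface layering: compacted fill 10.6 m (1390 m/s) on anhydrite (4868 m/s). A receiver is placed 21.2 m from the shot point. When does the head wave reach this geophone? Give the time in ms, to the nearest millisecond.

19 ms

t = x/V₂ + 2h·√(V₂²−V₁²)/(V₁V₂).
√(V₂²−V₁²) = √(4868²−1390²) = 4665.3 m/s; delay term = 2·10.6·4665.3/(1390·4868) = 0.01462 s.
t = 21.2/4868 + 0.01462 = 0.01897 s.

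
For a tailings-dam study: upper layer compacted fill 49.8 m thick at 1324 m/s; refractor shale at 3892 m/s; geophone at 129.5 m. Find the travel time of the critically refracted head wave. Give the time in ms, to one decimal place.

θ_c = arcsin(V₁/V₂) = arcsin(1324/3892) = 19.89°, cos θ_c = 0.9404.
Intercept time tᵢ = 2h cos θ_c / V₁ = 2·49.8·0.9404/1324 = 0.07074 s.
t = x/V₂ + tᵢ = 129.5/3892 + 0.07074 = 0.10401 s.

104.0 ms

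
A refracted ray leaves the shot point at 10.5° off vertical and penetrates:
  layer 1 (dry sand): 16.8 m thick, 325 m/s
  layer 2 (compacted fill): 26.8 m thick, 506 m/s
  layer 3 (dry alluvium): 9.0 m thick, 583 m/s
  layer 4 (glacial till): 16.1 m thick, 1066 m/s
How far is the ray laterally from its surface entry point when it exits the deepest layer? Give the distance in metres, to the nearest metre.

Apply Snell's law at each interface; in layer i the horizontal offset is hᵢ·tan θᵢ.
Layer 1: θ = 10.50°; offset = 16.8·tan 10.50° = 3.114 m.
Layer 2: sin θ = 506·sin 10.5°/325 = 0.2837, θ = 16.48°; offset = 26.8·tan 16.48° = 7.930 m.
Layer 3: sin θ = 583·sin 10.5°/325 = 0.3269, θ = 19.08°; offset = 9.0·tan 19.08° = 3.113 m.
Layer 4: sin θ = 1066·sin 10.5°/325 = 0.5977, θ = 36.71°; offset = 16.1·tan 36.71° = 12.004 m.
Σ offsets = 26.161 m.

26 m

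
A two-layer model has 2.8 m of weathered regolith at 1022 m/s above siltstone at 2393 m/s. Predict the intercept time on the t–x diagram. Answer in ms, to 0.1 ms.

5.0 ms

θ_c = arcsin(V₁/V₂) = arcsin(1022/2393) = 25.28°; cos θ_c = 0.9042.
tᵢ = 2h·cos θ_c / V₁ = 2·2.8·0.9042 / 1022 = 0.00495 s.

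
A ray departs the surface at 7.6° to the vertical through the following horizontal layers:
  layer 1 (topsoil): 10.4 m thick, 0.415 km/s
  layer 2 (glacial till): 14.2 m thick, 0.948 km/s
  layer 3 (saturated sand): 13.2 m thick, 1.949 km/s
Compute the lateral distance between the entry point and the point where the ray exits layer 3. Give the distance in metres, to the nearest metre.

16 m

Apply Snell's law at each interface; in layer i the horizontal offset is hᵢ·tan θᵢ.
Layer 1: θ = 7.60°; offset = 10.4·tan 7.60° = 1.388 m.
Layer 2: sin θ = 0.948·sin 7.6°/0.415 = 0.3021, θ = 17.58°; offset = 14.2·tan 17.58° = 4.500 m.
Layer 3: sin θ = 1.949·sin 7.6°/0.415 = 0.6211, θ = 38.40°; offset = 13.2·tan 38.40° = 10.462 m.
Summing the layer offsets gives 16.350 m.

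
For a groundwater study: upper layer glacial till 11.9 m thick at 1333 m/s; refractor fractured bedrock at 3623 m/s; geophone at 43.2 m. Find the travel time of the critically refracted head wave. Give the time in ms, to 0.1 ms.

28.5 ms

t = x/V₂ + 2h·√(V₂²−V₁²)/(V₁V₂).
√(V₂²−V₁²) = √(3623²−1333²) = 3368.9 m/s; delay term = 2·11.9·3368.9/(1333·3623) = 0.01660 s.
t = 43.2/3623 + 0.01660 = 0.02853 s.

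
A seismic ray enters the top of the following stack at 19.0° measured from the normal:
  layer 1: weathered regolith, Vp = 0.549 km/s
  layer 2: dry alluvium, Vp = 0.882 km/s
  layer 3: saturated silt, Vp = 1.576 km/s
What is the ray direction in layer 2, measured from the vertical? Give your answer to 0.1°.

31.5°

Snell's law across each interface conserves sin θ / V, so sin θ_2 = V_2·sin θ₁/V₁.
sin θ_2 = 0.882 × sin 19.0° / 0.549 = 0.5230.
θ_2 = arcsin 0.5230 = 31.54°.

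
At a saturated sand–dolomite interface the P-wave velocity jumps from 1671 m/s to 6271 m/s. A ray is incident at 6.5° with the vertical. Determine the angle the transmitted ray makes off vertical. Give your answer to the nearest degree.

Snell's law: sin θ₂ = (V₂/V₁)·sin θ₁ = (6271/1671)·sin 6.5° = 0.4248.
θ₂ = sin⁻¹(0.4248) = 25.14° (from vertical).

25°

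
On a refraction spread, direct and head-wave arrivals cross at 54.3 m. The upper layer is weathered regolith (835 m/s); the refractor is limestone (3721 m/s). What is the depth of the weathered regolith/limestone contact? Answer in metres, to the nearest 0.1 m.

x_cross = 2h·√((V₂+V₁)/(V₂−V₁)) → h = x_cross / (2·√((V₂+V₁)/(V₂−V₁))).
√((V₂+V₁)/(V₂−V₁)) = √((3721+835)/(3721−835)) = 1.2564.
h = 54.3 / (2·1.2564) = 21.61 m.

21.6 m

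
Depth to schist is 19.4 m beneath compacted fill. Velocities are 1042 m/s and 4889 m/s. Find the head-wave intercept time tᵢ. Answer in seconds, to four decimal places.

tᵢ = 2h·√(V₂²−V₁²)/(V₁V₂).
√(V₂²−V₁²) = √(4889²−1042²) = 4776.7 m/s.
tᵢ = 2·19.4·4776.7/(1042·4889) = 0.03638 s.

0.0364 s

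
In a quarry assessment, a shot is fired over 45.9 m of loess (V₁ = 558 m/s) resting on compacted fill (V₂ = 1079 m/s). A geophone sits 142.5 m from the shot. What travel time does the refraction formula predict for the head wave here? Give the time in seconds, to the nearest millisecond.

0.273 s

t = x/V₂ + 2h·√(V₂²−V₁²)/(V₁V₂).
√(V₂²−V₁²) = √(1079²−558²) = 923.5 m/s; delay term = 2·45.9·923.5/(558·1079) = 0.14081 s.
t = 142.5/1079 + 0.14081 = 0.27288 s.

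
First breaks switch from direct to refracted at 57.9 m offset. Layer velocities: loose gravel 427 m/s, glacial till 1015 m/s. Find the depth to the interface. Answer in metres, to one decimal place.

18.5 m

h = (x_cross/2)·√((V₂−V₁)/(V₂+V₁)).
(V₂−V₁)/(V₂+V₁) = (1015−427)/(1015+427) = 0.4078; √ = 0.6386.
h = (57.9/2)·0.6386 = 18.49 m.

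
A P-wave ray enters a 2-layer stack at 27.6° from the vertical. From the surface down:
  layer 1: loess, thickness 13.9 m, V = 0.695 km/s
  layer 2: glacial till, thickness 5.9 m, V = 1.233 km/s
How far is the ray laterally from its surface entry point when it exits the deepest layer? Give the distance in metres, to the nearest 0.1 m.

15.8 m

p = sin θ₁/V₁ = sin 27.6°/0.695 = 6.6661e-01 s/km is conserved through the stack.
Layer 1: θ = 27.60°; offset = 13.9·tan 27.60° = 7.267 m.
Layer 2: sin θ = p·1.233 = 0.8219 → θ = 55.28°; offset = 5.9·tan 55.28° = 8.514 m.
Summing the layer offsets gives 15.781 m.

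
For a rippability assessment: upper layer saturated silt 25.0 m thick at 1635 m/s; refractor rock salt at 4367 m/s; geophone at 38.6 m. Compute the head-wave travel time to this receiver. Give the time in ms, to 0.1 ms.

37.2 ms

t = x/V₂ + 2h·√(V₂²−V₁²)/(V₁V₂).
√(V₂²−V₁²) = √(4367²−1635²) = 4049.4 m/s; delay term = 2·25.0·4049.4/(1635·4367) = 0.02836 s.
t = 38.6/4367 + 0.02836 = 0.03720 s.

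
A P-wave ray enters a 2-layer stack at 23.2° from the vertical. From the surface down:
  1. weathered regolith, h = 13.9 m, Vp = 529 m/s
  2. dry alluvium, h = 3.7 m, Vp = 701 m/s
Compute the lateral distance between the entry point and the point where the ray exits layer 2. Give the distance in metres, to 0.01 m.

8.22 m

Apply Snell's law at each interface; in layer i the horizontal offset is hᵢ·tan θᵢ.
Layer 1: θ = 23.20°; offset = 13.9·tan 23.20° = 5.9575 m.
Layer 2: sin θ = 701·sin 23.2°/529 = 0.5220, θ = 31.47°; offset = 3.7·tan 31.47° = 2.2646 m.
Total horizontal offset = 8.2221 m.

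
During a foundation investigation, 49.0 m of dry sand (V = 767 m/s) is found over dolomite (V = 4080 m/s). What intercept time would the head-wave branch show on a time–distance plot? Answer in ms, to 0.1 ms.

tᵢ = 2h·√(V₂²−V₁²)/(V₁V₂).
√(V₂²−V₁²) = √(4080²−767²) = 4007.3 m/s.
tᵢ = 2·49.0·4007.3/(767·4080) = 0.12549 s.

125.5 ms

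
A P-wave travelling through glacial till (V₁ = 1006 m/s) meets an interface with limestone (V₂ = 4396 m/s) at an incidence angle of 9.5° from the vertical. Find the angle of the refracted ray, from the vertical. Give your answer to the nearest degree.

sin θ₁/V₁ = sin θ₂/V₂ ⇒ sin θ₂ = 4396·sin 9.5°/1006 = 4396·0.1650/1006 = 0.7212.
θ₂ = sin⁻¹(0.7212) = 46.16° (from vertical).

46°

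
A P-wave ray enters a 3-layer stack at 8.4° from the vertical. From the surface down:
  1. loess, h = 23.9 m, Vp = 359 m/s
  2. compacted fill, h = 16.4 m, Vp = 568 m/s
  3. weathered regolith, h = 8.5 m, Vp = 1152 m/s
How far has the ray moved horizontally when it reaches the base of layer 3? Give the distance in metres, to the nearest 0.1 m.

11.9 m

Apply Snell's law at each interface; in layer i the horizontal offset is hᵢ·tan θᵢ.
Layer 1: θ = 8.40°; offset = 23.9·tan 8.40° = 3.529 m.
Layer 2: sin θ = 568·sin 8.4°/359 = 0.2311, θ = 13.36°; offset = 16.4·tan 13.36° = 3.896 m.
Layer 3: sin θ = 1152·sin 8.4°/359 = 0.4688, θ = 27.95°; offset = 8.5·tan 27.95° = 4.511 m.
Total horizontal offset = 11.936 m.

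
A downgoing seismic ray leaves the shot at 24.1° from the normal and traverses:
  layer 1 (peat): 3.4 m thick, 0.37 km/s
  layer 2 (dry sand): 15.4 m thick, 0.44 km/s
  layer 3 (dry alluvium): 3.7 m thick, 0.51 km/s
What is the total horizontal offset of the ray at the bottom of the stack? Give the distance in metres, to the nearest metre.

Apply Snell's law at each interface; in layer i the horizontal offset is hᵢ·tan θᵢ.
Layer 1: θ = 24.10°; offset = 3.4·tan 24.10° = 1.521 m.
Layer 2: sin θ = 0.44·sin 24.1°/0.37 = 0.4856, θ = 29.05°; offset = 15.4·tan 29.05° = 8.554 m.
Layer 3: sin θ = 0.51·sin 24.1°/0.37 = 0.5628, θ = 34.25°; offset = 3.7·tan 34.25° = 2.519 m.
Σ offsets = 12.594 m.

13 m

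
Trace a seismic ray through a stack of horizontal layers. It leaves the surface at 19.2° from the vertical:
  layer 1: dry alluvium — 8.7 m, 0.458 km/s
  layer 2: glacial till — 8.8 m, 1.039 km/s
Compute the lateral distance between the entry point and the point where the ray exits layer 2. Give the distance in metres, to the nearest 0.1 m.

12.9 m

p = sin θ₁/V₁ = sin 19.2°/0.458 = 7.1805e-01 s/km is conserved through the stack.
Layer 1: θ = 19.20°; offset = 8.7·tan 19.20° = 3.030 m.
Layer 2: sin θ = p·1.039 = 0.7461 → θ = 48.25°; offset = 8.8·tan 48.25° = 9.859 m.
Σ offsets = 12.889 m.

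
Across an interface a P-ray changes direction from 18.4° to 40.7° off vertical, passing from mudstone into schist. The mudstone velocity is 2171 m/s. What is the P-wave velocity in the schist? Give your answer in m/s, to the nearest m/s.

4485 m/s

sin 18.4° = 0.3156; sin 40.7° = 0.6521.
V₂ = V₁·(sin θ₂/sin θ₁) = 2171·(0.6521/0.3156) = 4485.06 m/s.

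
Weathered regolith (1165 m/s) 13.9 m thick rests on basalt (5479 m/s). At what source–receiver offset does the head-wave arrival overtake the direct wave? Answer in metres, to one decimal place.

34.5 m

θ_c = arcsin(1165/5479) = 12.28°, so cos θ_c = 0.9771 and tᵢ = 2h cos θ_c/V₁ = 0.0233 s.
At crossover x/V₁ = x/V₂ + tᵢ ⇒ x = tᵢ/(1/V₁ − 1/V₂) = 0.02332/(8.5837e-04 − 1.8252e-04) = 34.50 m.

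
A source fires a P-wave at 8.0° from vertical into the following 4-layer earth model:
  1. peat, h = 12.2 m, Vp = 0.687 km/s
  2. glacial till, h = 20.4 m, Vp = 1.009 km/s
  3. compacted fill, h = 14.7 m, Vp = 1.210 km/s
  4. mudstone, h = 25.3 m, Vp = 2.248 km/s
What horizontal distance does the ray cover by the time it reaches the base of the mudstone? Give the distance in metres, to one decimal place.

22.6 m

p = sin θ₁/V₁ = sin 8.0°/0.687 = 2.0258e-01 s/km is conserved through the stack.
Layer 1: θ = 8.00°; offset = 12.2·tan 8.00° = 1.715 m.
Layer 2: sin θ = p·1.009 = 0.2044 → θ = 11.79°; offset = 20.4·tan 11.79° = 4.260 m.
Layer 3: sin θ = p·1.210 = 0.2451 → θ = 14.19°; offset = 14.7·tan 14.19° = 3.717 m.
Layer 4: sin θ = p·2.248 = 0.4554 → θ = 27.09°; offset = 25.3·tan 27.09° = 12.942 m.
Σ offsets = 22.633 m.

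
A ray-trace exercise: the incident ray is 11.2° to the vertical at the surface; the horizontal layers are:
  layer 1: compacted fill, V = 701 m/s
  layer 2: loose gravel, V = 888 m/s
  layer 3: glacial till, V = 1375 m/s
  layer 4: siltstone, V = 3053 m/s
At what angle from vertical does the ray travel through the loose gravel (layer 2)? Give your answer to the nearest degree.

Snell's law across each interface conserves sin θ / V, so sin θ_2 = V_2·sin θ₁/V₁.
sin θ_2 = 888 × sin 11.2° / 701 = 0.2460.
θ_2 = arcsin 0.2460 = 14.24°.

14°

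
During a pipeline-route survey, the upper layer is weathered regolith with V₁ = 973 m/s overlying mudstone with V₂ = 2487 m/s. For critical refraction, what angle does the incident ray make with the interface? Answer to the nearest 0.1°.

Critical incidence: sin θ_c = V₁/V₂ = 973/2487 = 0.3912.
θ_c = arcsin 0.3912 = 23.03°.
Measured from the interface: 90° − 23.03° = 66.97°.

67.0°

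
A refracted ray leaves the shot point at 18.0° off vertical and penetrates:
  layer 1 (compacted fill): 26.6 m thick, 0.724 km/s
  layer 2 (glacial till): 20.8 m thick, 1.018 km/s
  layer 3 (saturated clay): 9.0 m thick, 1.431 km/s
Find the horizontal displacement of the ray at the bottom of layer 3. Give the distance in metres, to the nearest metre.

26 m

p = sin θ₁/V₁ = sin 18.0°/0.724 = 4.2682e-01 s/km is conserved through the stack.
Layer 1: θ = 18.00°; offset = 26.6·tan 18.00° = 8.643 m.
Layer 2: sin θ = p·1.018 = 0.4345 → θ = 25.75°; offset = 20.8·tan 25.75° = 10.034 m.
Layer 3: sin θ = p·1.431 = 0.6108 → θ = 37.65°; offset = 9.0·tan 37.65° = 6.942 m.
Σ offsets = 25.620 m.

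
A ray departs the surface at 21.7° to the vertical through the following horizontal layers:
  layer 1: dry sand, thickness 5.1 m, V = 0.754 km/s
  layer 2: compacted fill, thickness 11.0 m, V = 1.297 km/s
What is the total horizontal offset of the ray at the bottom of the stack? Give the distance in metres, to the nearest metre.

11 m

Ray parameter p = sin 21.7° / 0.754 km/s = 4.9038e-01 s/km.
Layer 1: θ = 21.70°; offset = 5.1·tan 21.70° = 2.030 m.
Layer 2: sin θ = p·1.297 = 0.6360 → θ = 39.50°; offset = 11.0·tan 39.50° = 9.066 m.
Total horizontal offset = 11.096 m.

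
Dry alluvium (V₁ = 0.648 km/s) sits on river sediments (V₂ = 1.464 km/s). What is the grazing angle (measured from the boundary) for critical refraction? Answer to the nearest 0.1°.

Critical incidence: sin θ_c = V₁/V₂ = 0.648/1.464 = 0.4426.
θ_c = arcsin 0.4426 = 26.27°.
Measured from the interface: 90° − 26.27° = 63.73°.

63.7°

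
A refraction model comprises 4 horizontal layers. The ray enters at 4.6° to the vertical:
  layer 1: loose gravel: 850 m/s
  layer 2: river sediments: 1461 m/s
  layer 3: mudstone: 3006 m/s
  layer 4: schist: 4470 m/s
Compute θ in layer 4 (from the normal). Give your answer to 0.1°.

Ray parameter p = sin 4.6° / 850 = 9.4352e-05 s/m.
sin θ_4 = p·V_4 = 9.4352e-05 × 4470 = 0.4218.
θ_4 = 24.95° from the vertical.

24.9°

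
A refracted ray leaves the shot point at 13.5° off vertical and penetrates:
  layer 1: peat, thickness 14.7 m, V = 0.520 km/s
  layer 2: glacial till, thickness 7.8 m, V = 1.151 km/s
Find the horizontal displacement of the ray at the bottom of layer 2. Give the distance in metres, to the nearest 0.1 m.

p = sin θ₁/V₁ = sin 13.5°/0.520 = 4.4893e-01 s/km is conserved through the stack.
Layer 1: θ = 13.50°; offset = 14.7·tan 13.50° = 3.529 m.
Layer 2: sin θ = p·1.151 = 0.5167 → θ = 31.11°; offset = 7.8·tan 31.11° = 4.708 m.
Summing the layer offsets gives 8.237 m.

8.2 m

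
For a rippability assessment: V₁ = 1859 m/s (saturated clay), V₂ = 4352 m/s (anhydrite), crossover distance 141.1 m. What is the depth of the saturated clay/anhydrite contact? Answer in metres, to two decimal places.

x_cross = 2h·√((V₂+V₁)/(V₂−V₁)) → h = x_cross / (2·√((V₂+V₁)/(V₂−V₁))).
√((V₂+V₁)/(V₂−V₁)) = √((4352+1859)/(4352−1859)) = 1.5784.
h = 141.1 / (2·1.5784) = 44.70 m.

44.70 m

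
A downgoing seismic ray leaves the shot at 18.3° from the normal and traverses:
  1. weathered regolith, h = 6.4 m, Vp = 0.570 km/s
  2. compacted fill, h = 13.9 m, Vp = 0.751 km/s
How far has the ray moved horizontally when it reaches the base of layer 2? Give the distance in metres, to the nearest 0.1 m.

8.4 m

Apply Snell's law at each interface; in layer i the horizontal offset is hᵢ·tan θᵢ.
Layer 1: θ = 18.30°; offset = 6.4·tan 18.30° = 2.117 m.
Layer 2: sin θ = 0.751·sin 18.3°/0.570 = 0.4137, θ = 24.44°; offset = 13.9·tan 24.44° = 6.316 m.
Total horizontal offset = 8.433 m.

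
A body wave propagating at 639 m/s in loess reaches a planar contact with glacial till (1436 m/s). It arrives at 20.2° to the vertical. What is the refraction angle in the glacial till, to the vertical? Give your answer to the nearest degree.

51°

Snell's law: sin θ₂ = (V₂/V₁)·sin θ₁ = (1436/639)·sin 20.2° = 0.7760.
θ₂ = sin⁻¹(0.7760) = 50.89° (from vertical).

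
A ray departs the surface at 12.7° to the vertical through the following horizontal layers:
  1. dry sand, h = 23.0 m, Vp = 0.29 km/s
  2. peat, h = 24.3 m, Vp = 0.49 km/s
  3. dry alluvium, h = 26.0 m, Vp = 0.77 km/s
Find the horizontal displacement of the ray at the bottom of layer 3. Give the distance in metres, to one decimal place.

33.6 m

Ray parameter p = sin 12.7° / 0.29 km/s = 7.5809e-01 s/km.
Layer 1: θ = 12.70°; offset = 23.0·tan 12.70° = 5.183 m.
Layer 2: sin θ = p·0.49 = 0.3715 → θ = 21.81°; offset = 24.3·tan 21.81° = 9.722 m.
Layer 3: sin θ = p·0.77 = 0.5837 → θ = 35.71°; offset = 26.0·tan 35.71° = 18.692 m.
Summing the layer offsets gives 33.598 m.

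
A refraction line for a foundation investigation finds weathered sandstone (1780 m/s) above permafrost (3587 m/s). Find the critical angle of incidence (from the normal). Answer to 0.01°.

29.75°

Critical incidence: sin θ_c = V₁/V₂ = 1780/3587 = 0.4962.
θ_c = arcsin 0.4962 = 29.75°.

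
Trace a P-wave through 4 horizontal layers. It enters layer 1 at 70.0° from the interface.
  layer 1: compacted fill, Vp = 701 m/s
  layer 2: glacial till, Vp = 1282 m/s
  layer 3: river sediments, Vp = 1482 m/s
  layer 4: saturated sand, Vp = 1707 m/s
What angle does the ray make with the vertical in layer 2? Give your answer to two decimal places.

38.72°

From the normal: θ₁ = 90° − 70.0° = 20.0°.
Snell's law across each interface conserves sin θ / V, so sin θ_2 = V_2·sin θ₁/V₁.
sin θ_2 = 1282 × sin 20.0° / 701 = 0.6255.
θ_2 = 38.72° from the vertical.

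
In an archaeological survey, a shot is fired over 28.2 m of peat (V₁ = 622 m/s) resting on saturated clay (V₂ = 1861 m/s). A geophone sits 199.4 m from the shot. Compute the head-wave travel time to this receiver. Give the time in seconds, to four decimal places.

0.1926 s

θ_c = arcsin(V₁/V₂) = arcsin(622/1861) = 19.53°, cos θ_c = 0.9425.
Intercept time tᵢ = 2h cos θ_c / V₁ = 2·28.2·0.9425/622 = 0.08546 s.
t = x/V₂ + tᵢ = 199.4/1861 + 0.08546 = 0.19261 s.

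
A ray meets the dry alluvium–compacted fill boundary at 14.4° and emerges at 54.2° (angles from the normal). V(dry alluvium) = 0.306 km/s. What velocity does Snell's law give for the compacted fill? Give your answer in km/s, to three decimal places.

0.998 km/s

sin 14.4° = 0.2487; sin 54.2° = 0.8111.
V₂ = V₁·(sin θ₂/sin θ₁) = 0.306·(0.8111/0.2487) = 0.998 km/s.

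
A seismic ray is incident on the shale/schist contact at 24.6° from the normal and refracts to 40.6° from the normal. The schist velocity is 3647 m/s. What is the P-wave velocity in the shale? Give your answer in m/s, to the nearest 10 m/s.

sin 24.6° = 0.4163; sin 40.6° = 0.6508.
V₁ = V₂·(sin θ₁/sin θ₂) = 3647·(0.4163/0.6508) = 2332.88 m/s.

2330 m/s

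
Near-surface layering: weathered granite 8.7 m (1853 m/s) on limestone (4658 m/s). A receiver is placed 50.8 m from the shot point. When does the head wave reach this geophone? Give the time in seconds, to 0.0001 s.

0.0195 s

θ_c = arcsin(V₁/V₂) = arcsin(1853/4658) = 23.44°, cos θ_c = 0.9175.
Intercept time tᵢ = 2h cos θ_c / V₁ = 2·8.7·0.9175/1853 = 0.00862 s.
t = x/V₂ + tᵢ = 50.8/4658 + 0.00862 = 0.01952 s.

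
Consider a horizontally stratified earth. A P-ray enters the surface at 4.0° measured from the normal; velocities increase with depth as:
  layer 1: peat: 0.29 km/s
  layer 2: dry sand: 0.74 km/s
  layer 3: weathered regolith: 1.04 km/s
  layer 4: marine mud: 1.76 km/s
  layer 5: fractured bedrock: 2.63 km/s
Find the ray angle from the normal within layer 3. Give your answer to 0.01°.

14.49°

Ray parameter p = sin 4.0° / 0.29 = 2.4054e-01 s/km.
sin θ_3 = p·V_3 = 2.4054e-01 × 1.04 = 0.2502.
θ_3 = arcsin 0.2502 = 14.49°.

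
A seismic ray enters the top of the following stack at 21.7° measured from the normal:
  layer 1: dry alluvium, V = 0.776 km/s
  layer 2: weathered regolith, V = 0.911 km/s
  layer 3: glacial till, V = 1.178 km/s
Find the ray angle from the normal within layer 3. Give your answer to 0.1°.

Ray parameter p = sin 21.7° / 0.776 = 4.7648e-01 s/km.
sin θ_3 = p·V_3 = 4.7648e-01 × 1.178 = 0.5613.
θ_3 = 34.15° from the vertical.

34.1°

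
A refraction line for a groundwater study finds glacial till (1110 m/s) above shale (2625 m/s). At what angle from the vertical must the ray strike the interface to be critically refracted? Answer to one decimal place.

25.0°

Critical incidence: sin θ_c = V₁/V₂ = 1110/2625 = 0.4229.
θ_c = arcsin 0.4229 = 25.02°.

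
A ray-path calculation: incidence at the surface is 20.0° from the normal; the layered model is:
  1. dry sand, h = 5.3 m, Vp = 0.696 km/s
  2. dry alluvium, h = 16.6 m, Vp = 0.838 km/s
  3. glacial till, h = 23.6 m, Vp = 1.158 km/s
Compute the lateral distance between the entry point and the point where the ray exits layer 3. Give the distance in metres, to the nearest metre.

26 m

Ray parameter p = sin 20.0° / 0.696 km/s = 4.9141e-01 s/km.
Layer 1: θ = 20.00°; offset = 5.3·tan 20.00° = 1.929 m.
Layer 2: sin θ = p·0.838 = 0.4118 → θ = 24.32°; offset = 16.6·tan 24.32° = 7.501 m.
Layer 3: sin θ = p·1.158 = 0.5691 → θ = 34.68°; offset = 23.6·tan 34.68° = 16.332 m.
Σ offsets = 25.762 m.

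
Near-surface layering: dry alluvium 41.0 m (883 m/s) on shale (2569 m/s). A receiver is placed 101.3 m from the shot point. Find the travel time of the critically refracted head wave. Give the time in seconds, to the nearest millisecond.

t = x/V₂ + 2h·√(V₂²−V₁²)/(V₁V₂).
√(V₂²−V₁²) = √(2569²−883²) = 2412.5 m/s; delay term = 2·41.0·2412.5/(883·2569) = 0.08721 s.
t = 101.3/2569 + 0.08721 = 0.12664 s.

0.127 s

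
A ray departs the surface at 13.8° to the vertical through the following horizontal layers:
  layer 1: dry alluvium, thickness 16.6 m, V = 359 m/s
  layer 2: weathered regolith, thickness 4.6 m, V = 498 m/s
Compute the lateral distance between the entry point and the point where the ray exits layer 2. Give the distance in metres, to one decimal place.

5.7 m

p = sin θ₁/V₁ = sin 13.8°/359 = 6.6444e-04 s/m is conserved through the stack.
Layer 1: θ = 13.80°; offset = 16.6·tan 13.80° = 4.077 m.
Layer 2: sin θ = p·498 = 0.3309 → θ = 19.32°; offset = 4.6·tan 19.32° = 1.613 m.
Summing the layer offsets gives 5.690 m.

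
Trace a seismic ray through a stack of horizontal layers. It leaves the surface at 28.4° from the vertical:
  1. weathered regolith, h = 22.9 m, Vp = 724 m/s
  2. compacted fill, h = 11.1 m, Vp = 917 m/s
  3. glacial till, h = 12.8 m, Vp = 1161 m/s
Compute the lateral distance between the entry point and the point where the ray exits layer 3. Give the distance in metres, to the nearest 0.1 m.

35.9 m

Ray parameter p = sin 28.4° / 724 m/s = 6.5694e-04 s/m.
Layer 1: θ = 28.40°; offset = 22.9·tan 28.40° = 12.382 m.
Layer 2: sin θ = p·917 = 0.6024 → θ = 37.04°; offset = 11.1·tan 37.04° = 8.378 m.
Layer 3: sin θ = p·1161 = 0.7627 → θ = 49.70°; offset = 12.8·tan 49.70° = 15.095 m.
Σ offsets = 35.855 m.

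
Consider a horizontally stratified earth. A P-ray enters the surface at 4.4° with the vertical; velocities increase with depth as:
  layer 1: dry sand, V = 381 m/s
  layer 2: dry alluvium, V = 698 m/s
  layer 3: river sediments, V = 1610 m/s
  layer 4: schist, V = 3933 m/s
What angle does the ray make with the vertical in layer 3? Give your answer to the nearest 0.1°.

Snell's law across each interface conserves sin θ / V, so sin θ_3 = V_3·sin θ₁/V₁.
sin θ_3 = 1610 × sin 4.4° / 381 = 0.3242.
θ_3 = arcsin 0.3242 = 18.92°.

18.9°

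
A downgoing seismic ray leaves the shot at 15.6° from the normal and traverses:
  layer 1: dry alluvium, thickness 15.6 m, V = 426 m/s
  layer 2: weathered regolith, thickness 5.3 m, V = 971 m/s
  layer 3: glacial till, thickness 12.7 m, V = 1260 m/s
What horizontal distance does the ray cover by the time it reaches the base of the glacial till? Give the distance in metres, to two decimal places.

25.13 m

Apply Snell's law at each interface; in layer i the horizontal offset is hᵢ·tan θᵢ.
Layer 1: θ = 15.60°; offset = 15.6·tan 15.60° = 4.3556 m.
Layer 2: sin θ = 971·sin 15.6°/426 = 0.6130, θ = 37.80°; offset = 5.3·tan 37.80° = 4.1117 m.
Layer 3: sin θ = 1260·sin 15.6°/426 = 0.7954, θ = 52.69°; offset = 12.7·tan 52.69° = 16.6667 m.
Σ offsets = 25.1340 m.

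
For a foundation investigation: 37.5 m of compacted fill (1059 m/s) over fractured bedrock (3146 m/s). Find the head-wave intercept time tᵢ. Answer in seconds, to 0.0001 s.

0.0667 s

θ_c = arcsin(V₁/V₂) = arcsin(1059/3146) = 19.67°; cos θ_c = 0.9416.
tᵢ = 2h·cos θ_c / V₁ = 2·37.5·0.9416 / 1059 = 0.06669 s.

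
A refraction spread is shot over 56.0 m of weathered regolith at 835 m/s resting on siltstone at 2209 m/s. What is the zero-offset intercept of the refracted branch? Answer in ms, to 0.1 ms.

124.2 ms

θ_c = arcsin(V₁/V₂) = arcsin(835/2209) = 22.21°; cos θ_c = 0.9258.
tᵢ = 2h·cos θ_c / V₁ = 2·56.0·0.9258 / 835 = 0.12418 s.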